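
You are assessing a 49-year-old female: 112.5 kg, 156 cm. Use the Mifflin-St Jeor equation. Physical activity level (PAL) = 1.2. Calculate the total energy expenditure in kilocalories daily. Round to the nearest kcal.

2033 kilocalories daily

Mifflin-St Jeor (female): BMR = 10(112.5) + 6.25(156) − 5(49) − 161 = 1125 + 975 − 245 − 161 = 1694 kcal/day.
TEE = BMR × activity factor = 1694 × 1.2 = 2032.8 kcal/day.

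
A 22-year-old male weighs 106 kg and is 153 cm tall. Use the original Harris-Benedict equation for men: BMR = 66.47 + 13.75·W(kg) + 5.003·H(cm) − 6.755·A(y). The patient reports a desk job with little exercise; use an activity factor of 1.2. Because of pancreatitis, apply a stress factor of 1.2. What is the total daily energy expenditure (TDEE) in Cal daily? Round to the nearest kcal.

Harris-Benedict: BMR = 66.47 + 13.75(106) + 5.003(153) − 6.755(22) = 2140.819 kcal/day.
TEE = BMR × activity factor = 2140.819 × 1.2 = 2568.9828 kcal/day.
Apply stress factor: 2568.9828 × 1.2 = 3082.7794 kcal/day.

3083 Cal daily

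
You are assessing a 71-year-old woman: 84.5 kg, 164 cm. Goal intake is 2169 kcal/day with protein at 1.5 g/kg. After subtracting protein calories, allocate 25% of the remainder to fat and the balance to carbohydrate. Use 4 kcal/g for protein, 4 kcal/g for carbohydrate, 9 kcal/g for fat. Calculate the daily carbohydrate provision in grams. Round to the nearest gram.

Protein = 1.5 × 84.5 = 126.75 g → 126.75 × 4 = 507 kcal.
Non-protein calories = 2169 − 507 = 1662 kcal.
Fat: 25% × 1662 = 415.5 kcal; carbohydrate: 1246.5 kcal.
Carbohydrate: 1246.5 kcal ÷ 4 kcal/g = 311.625 g.

312 g/day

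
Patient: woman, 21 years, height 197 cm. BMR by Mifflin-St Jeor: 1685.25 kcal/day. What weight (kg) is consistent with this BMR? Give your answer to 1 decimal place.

1685.25 = 10·W + 6.25(197) − 5(21) − 161
10·W = 1685.25 − 965.25 = 720, so W = 72 kg.

72.0 kg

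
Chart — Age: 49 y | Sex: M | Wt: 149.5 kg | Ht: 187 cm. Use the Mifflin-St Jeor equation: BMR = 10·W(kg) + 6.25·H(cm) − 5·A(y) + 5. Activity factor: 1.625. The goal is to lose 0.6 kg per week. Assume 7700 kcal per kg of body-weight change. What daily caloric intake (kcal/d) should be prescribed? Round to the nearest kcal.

3279 kcal/d

Mifflin-St Jeor (male): BMR = 10(149.5) + 6.25(187) − 5(49) + 5 = 1495 + 1168.75 − 245 + 5 = 2423.75 kcal/day.
TEE = 2423.75 × 1.625 = 3938.5938 kcal/day.
Required daily deficit = 0.6 × 7700 ÷ 7 = 660 kcal/day.
Target intake = 3938.5938 − 660 = 3278.5938 kcal/day.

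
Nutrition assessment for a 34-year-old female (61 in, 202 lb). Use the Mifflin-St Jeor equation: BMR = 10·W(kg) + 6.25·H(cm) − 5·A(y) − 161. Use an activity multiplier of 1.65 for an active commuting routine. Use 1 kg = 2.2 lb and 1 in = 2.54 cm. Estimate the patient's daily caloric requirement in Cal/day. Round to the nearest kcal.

Convert to metric: weight = 202 ÷ 2.2 = 91.8182 kg; height = 61 × 2.54 = 154.94 cm.
Mifflin-St Jeor (female): BMR = 10(91.8182) + 6.25(154.94) − 5(34) − 161 = 918.1818 + 968.375 − 170 − 161 = 1555.5568 kcal/day.
TEE = BMR × activity factor = 1555.5568 × 1.65 = 2566.6688 kcal/day.

2567 Cal/day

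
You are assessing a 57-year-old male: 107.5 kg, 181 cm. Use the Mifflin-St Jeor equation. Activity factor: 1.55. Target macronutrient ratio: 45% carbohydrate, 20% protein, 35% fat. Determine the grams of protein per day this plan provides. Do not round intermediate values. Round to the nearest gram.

149 g/day

Mifflin-St Jeor (male): BMR = 10(107.5) + 6.25(181) − 5(57) + 5 = 1075 + 1131.25 − 285 + 5 = 1926.25 kcal/day.
TEE = 1926.25 × 1.55 = 2985.6875 kcal/day.
Protein energy = 20% × 2985.6875 = 597.1375 kcal.
Protein = 597.1375 ÷ 4 kcal/g = 149.2844 g.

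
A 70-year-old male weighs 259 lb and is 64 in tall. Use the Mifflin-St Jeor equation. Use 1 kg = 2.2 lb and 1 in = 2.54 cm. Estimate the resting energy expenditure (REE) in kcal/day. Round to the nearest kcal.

Convert to metric: weight = 259 ÷ 2.2 = 117.7273 kg; height = 64 × 2.54 = 162.56 cm.
Mifflin-St Jeor (male): BMR = 10(117.7273) + 6.25(162.56) − 5(70) + 5 = 1177.2727 + 1016 − 350 + 5 = 1848.2727 kcal/day.

1848 kcal/day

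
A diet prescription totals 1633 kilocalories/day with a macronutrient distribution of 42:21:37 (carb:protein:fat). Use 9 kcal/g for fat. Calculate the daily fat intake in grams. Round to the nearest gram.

67 g/day

Fat energy = 37% × 1633 = 604.21 kcal.
At 9 kcal/g: 604.21 ÷ 9 = 67.1344 g.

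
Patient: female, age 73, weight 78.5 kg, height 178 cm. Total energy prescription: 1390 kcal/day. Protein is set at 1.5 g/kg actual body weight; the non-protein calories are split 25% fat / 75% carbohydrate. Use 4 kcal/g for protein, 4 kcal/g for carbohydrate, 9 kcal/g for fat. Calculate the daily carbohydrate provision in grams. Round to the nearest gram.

Protein = 1.5 × 78.5 = 117.75 g → 117.75 × 4 = 471 kcal.
Non-protein calories = 1390 − 471 = 919 kcal.
Fat: 25% × 919 = 229.75 kcal; carbohydrate: 689.25 kcal.
Carbohydrate: 689.25 kcal ÷ 4 kcal/g = 172.3125 g.

172 g/day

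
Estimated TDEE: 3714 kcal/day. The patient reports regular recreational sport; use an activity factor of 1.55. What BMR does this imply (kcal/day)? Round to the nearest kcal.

2396 kcal/day

BMR = TEE ÷ activity factor = 3714 ÷ 1.55 = 2396.129 kcal/day.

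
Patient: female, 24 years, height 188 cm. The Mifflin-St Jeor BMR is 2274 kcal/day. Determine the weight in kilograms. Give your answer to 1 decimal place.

138.0 kg

2274 = 10·W + 6.25(188) − 5(24) − 161
10·W = 2274 − 894 = 1380, so W = 138 kg.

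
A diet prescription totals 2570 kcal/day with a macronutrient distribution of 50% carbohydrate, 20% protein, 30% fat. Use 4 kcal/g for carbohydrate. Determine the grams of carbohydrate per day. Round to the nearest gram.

321 g/day

Carbohydrate energy = 50% × 2570 = 1285 kcal.
At 4 kcal/g: 1285 ÷ 4 = 321.25 g.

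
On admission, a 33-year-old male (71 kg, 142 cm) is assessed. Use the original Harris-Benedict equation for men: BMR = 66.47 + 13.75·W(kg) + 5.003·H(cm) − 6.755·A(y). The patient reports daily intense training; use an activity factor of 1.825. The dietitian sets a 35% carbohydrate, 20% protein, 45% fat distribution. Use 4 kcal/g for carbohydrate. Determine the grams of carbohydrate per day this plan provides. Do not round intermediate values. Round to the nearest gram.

Harris-Benedict: BMR = 66.47 + 13.75(71) + 5.003(142) − 6.755(33) = 1530.231 kcal/day.
TEE = 1530.231 × 1.825 = 2792.6716 kcal/day.
Carbohydrate energy = 35% × 2792.6716 = 977.4351 kcal.
Carbohydrate = 977.4351 ÷ 4 kcal/g = 244.3588 g.

244 g/day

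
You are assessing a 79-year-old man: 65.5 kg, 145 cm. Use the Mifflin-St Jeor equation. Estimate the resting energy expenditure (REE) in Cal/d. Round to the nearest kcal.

Mifflin-St Jeor (male): BMR = 10(65.5) + 6.25(145) − 5(79) + 5 = 655 + 906.25 − 395 + 5 = 1171.25 kcal/day.

1171 Cal/d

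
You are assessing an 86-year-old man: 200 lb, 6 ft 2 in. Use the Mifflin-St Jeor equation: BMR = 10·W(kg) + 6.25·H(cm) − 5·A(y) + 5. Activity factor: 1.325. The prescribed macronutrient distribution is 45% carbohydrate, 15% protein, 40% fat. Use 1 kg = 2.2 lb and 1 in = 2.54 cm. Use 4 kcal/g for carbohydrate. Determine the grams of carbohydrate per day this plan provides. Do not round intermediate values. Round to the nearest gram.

247 g/day

Convert to metric: weight = 200 ÷ 2.2 = 90.9091 kg; height = (6×12 + 2) × 2.54 = 74 × 2.54 = 187.96 cm.
Mifflin-St Jeor (male): BMR = 10(90.9091) + 6.25(187.96) − 5(86) + 5 = 909.0909 + 1174.75 − 430 + 5 = 1658.8409 kcal/day.
TEE = 1658.8409 × 1.325 = 2197.9642 kcal/day.
Carbohydrate energy = 45% × 2197.9642 = 989.0839 kcal.
Carbohydrate = 989.0839 ÷ 4 kcal/g = 247.271 g.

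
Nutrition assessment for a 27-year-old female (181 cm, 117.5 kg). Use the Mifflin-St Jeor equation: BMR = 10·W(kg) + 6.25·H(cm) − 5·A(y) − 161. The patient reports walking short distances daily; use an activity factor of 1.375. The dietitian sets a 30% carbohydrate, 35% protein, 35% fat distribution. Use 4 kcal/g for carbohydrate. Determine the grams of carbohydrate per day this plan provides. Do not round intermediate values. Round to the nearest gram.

207 g/day

Mifflin-St Jeor (female): BMR = 10(117.5) + 6.25(181) − 5(27) − 161 = 1175 + 1131.25 − 135 − 161 = 2010.25 kcal/day.
TEE = 2010.25 × 1.375 = 2764.0938 kcal/day.
Carbohydrate energy = 30% × 2764.0938 = 829.2281 kcal.
Carbohydrate = 829.2281 ÷ 4 kcal/g = 207.307 g.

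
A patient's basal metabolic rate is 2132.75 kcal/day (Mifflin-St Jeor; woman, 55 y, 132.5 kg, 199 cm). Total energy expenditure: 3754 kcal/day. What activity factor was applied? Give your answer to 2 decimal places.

Activity factor = TEE ÷ BMR = 3754 ÷ 2132.75 = 1.76.

1.76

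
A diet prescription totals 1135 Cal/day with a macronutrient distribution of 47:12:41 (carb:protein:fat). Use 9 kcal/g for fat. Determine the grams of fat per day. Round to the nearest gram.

52 g/day

Fat energy = 41% × 1135 = 465.35 kcal.
At 9 kcal/g: 465.35 ÷ 9 = 51.7056 g.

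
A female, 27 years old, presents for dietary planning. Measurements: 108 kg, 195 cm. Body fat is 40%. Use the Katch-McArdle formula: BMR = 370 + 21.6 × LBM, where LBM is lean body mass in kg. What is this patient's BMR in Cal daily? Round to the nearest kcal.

LBM = 108 × (1 − 0.4) = 64.8 kg. Katch-McArdle: BMR = 370 + 21.6 × 64.8 = 1769.68 kcal/day.

1770 Cal daily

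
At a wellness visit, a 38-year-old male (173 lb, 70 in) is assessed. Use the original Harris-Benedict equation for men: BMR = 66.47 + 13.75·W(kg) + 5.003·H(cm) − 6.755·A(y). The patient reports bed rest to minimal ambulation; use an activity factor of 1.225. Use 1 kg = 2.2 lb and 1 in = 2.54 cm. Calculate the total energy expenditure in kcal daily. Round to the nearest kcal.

2181 kcal daily

Convert to metric: weight = 173 ÷ 2.2 = 78.6364 kg; height = 70 × 2.54 = 177.8 cm.
Harris-Benedict: BMR = 66.47 + 13.75(78.6364) + 5.003(177.8) − 6.755(38) = 1780.5634 kcal/day.
TEE = BMR × activity factor = 1780.5634 × 1.225 = 2181.1902 kcal/day.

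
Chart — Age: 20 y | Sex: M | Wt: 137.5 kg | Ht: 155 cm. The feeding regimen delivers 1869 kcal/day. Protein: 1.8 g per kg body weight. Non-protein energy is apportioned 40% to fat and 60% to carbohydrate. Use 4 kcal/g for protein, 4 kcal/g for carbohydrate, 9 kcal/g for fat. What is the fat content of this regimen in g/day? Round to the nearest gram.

39 g/day

Protein = 1.8 × 137.5 = 247.5 g → 247.5 × 4 = 990 kcal.
Non-protein calories = 1869 − 990 = 879 kcal.
Fat: 40% × 879 = 351.6 kcal; carbohydrate: 527.4 kcal.
Fat: 351.6 kcal ÷ 9 kcal/g = 39.0667 g.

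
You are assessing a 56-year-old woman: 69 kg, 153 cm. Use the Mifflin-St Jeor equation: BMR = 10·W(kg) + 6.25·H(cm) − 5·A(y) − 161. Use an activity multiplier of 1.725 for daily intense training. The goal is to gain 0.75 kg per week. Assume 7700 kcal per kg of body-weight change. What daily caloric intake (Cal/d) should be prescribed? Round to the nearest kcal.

Mifflin-St Jeor (female): BMR = 10(69) + 6.25(153) − 5(56) − 161 = 690 + 956.25 − 280 − 161 = 1205.25 kcal/day.
TEE = 1205.25 × 1.725 = 2079.0563 kcal/day.
Required daily surplus = 0.75 × 7700 ÷ 7 = 825 kcal/day.
Target intake = 2079.0563 + 825 = 2904.0563 kcal/day.

2904 Cal/d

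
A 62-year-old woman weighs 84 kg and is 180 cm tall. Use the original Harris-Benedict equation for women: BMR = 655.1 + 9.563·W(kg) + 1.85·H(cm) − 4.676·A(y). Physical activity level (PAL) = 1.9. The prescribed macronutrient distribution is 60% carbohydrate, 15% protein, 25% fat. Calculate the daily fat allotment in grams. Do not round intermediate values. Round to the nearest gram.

Harris-Benedict: BMR = 655.1 + 9.563(84) + 1.85(180) − 4.676(62) = 1501.48 kcal/day.
TEE = 1501.48 × 1.9 = 2852.812 kcal/day.
Fat energy = 25% × 2852.812 = 713.203 kcal.
Fat = 713.203 ÷ 9 kcal/g = 79.2448 g.

79 g/day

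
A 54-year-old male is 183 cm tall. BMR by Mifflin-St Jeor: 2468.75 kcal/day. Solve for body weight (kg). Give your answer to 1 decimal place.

159.0 kg

2468.75 = 10·W + 6.25(183) − 5(54) + 5
10·W = 2468.75 − 878.75 = 1590, so W = 159 kg.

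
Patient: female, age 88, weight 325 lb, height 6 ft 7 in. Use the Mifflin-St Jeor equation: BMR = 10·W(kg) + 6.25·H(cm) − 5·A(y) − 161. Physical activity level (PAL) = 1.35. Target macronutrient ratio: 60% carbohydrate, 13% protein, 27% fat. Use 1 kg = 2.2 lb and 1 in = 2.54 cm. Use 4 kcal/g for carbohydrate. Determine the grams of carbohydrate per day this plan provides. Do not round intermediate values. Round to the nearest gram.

Convert to metric: weight = 325 ÷ 2.2 = 147.7273 kg; height = (6×12 + 7) × 2.54 = 79 × 2.54 = 200.66 cm.
Mifflin-St Jeor (female): BMR = 10(147.7273) + 6.25(200.66) − 5(88) − 161 = 1477.2727 + 1254.125 − 440 − 161 = 2130.3977 kcal/day.
TEE = 2130.3977 × 1.35 = 2876.0369 kcal/day.
Carbohydrate energy = 60% × 2876.0369 = 1725.6222 kcal.
Carbohydrate = 1725.6222 ÷ 4 kcal/g = 431.4055 g.

431 g/day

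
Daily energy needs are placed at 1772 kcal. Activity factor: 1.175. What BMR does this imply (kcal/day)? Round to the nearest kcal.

BMR = TEE ÷ activity factor = 1772 ÷ 1.175 = 1508.0851 kcal/day.

1508 kcal/day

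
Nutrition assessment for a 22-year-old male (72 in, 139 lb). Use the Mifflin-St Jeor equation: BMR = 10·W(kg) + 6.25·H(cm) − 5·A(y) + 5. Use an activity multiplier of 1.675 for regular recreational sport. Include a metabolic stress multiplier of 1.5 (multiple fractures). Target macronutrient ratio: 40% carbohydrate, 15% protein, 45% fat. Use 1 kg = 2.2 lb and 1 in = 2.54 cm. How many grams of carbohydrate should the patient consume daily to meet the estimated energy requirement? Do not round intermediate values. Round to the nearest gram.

420 g/day

Convert to metric: weight = 139 ÷ 2.2 = 63.1818 kg; height = 72 × 2.54 = 182.88 cm.
Mifflin-St Jeor (male): BMR = 10(63.1818) + 6.25(182.88) − 5(22) + 5 = 631.8182 + 1143 − 110 + 5 = 1669.8182 kcal/day.
TEE = 1669.8182 × 1.675 = 2796.9455 kcal/day.
With stress factor 1.5: 2796.9455 × 1.5 = 4195.4182 kcal/day.
Carbohydrate energy = 40% × 4195.4182 = 1678.1673 kcal.
Carbohydrate = 1678.1673 ÷ 4 kcal/g = 419.5418 g.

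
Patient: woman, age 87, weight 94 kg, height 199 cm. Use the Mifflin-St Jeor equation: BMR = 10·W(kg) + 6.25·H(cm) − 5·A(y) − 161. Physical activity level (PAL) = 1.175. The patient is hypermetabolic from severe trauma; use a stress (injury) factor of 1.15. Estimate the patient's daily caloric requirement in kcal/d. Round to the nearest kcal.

2145 kcal/d

Mifflin-St Jeor (female): BMR = 10(94) + 6.25(199) − 5(87) − 161 = 940 + 1243.75 − 435 − 161 = 1587.75 kcal/day.
TEE = BMR × activity factor = 1587.75 × 1.175 = 1865.6063 kcal/day.
Apply stress factor: 1865.6063 × 1.15 = 2145.4472 kcal/day.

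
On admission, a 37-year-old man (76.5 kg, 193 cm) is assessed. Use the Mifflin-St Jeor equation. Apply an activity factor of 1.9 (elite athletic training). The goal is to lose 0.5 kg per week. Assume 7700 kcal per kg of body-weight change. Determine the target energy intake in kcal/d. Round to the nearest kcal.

Mifflin-St Jeor (male): BMR = 10(76.5) + 6.25(193) − 5(37) + 5 = 765 + 1206.25 − 185 + 5 = 1791.25 kcal/day.
TEE = 1791.25 × 1.9 = 3403.375 kcal/day.
Required daily deficit = 0.5 × 7700 ÷ 7 = 550 kcal/day.
Target intake = 3403.375 − 550 = 2853.375 kcal/day.

2853 kcal/d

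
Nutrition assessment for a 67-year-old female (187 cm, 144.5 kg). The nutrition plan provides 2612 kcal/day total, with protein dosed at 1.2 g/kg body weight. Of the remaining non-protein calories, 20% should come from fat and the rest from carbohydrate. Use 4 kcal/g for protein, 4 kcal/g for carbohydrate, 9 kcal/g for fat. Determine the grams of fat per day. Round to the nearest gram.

Protein = 1.2 × 144.5 = 173.4 g → 173.4 × 4 = 693.6 kcal.
Non-protein calories = 2612 − 693.6 = 1918.4 kcal.
Fat: 20% × 1918.4 = 383.68 kcal; carbohydrate: 1534.72 kcal.
Fat: 383.68 kcal ÷ 9 kcal/g = 42.6311 g.

43 g/day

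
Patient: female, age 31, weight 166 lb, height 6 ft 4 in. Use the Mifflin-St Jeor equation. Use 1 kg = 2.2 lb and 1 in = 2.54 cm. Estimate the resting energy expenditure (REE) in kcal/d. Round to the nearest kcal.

Convert to metric: weight = 166 ÷ 2.2 = 75.4545 kg; height = (6×12 + 4) × 2.54 = 76 × 2.54 = 193.04 cm.
Mifflin-St Jeor (female): BMR = 10(75.4545) + 6.25(193.04) − 5(31) − 161 = 754.5455 + 1206.5 − 155 − 161 = 1645.0455 kcal/day.

1645 kcal/d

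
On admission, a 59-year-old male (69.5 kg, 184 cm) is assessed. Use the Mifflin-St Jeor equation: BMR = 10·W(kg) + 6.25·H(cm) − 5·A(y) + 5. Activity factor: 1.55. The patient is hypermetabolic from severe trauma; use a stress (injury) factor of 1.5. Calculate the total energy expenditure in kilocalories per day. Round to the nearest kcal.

3615 kilocalories per day

Mifflin-St Jeor (male): BMR = 10(69.5) + 6.25(184) − 5(59) + 5 = 695 + 1150 − 295 + 5 = 1555 kcal/day.
TEE = BMR × activity factor = 1555 × 1.55 = 2410.25 kcal/day.
Apply stress factor: 2410.25 × 1.5 = 3615.375 kcal/day.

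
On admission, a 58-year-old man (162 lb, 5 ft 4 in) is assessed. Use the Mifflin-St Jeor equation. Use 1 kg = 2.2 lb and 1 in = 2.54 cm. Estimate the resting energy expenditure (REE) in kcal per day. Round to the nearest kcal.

1467 kcal per day

Convert to metric: weight = 162 ÷ 2.2 = 73.6364 kg; height = (5×12 + 4) × 2.54 = 64 × 2.54 = 162.56 cm.
Mifflin-St Jeor (male): BMR = 10(73.6364) + 6.25(162.56) − 5(58) + 5 = 736.3636 + 1016 − 290 + 5 = 1467.3636 kcal/day.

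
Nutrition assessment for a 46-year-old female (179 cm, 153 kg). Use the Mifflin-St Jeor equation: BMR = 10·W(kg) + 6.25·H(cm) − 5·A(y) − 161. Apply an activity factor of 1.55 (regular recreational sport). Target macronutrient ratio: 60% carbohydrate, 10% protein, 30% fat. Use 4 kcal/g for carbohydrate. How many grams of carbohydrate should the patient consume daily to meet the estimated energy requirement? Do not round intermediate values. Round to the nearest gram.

Mifflin-St Jeor (female): BMR = 10(153) + 6.25(179) − 5(46) − 161 = 1530 + 1118.75 − 230 − 161 = 2257.75 kcal/day.
TEE = 2257.75 × 1.55 = 3499.5125 kcal/day.
Carbohydrate energy = 60% × 3499.5125 = 2099.7075 kcal.
Carbohydrate = 2099.7075 ÷ 4 kcal/g = 524.9269 g.

525 g/day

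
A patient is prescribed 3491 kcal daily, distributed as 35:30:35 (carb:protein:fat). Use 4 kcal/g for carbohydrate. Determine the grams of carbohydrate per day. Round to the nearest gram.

305 g/day

Carbohydrate energy = 35% × 3491 = 1221.85 kcal.
At 4 kcal/g: 1221.85 ÷ 4 = 305.4625 g.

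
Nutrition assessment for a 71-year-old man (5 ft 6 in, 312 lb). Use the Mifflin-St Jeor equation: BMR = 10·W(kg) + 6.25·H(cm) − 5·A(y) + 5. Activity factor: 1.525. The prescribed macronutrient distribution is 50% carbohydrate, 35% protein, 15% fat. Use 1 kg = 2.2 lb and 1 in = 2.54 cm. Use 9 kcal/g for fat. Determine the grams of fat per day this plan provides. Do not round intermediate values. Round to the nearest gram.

Convert to metric: weight = 312 ÷ 2.2 = 141.8182 kg; height = (5×12 + 6) × 2.54 = 66 × 2.54 = 167.64 cm.
Mifflin-St Jeor (male): BMR = 10(141.8182) + 6.25(167.64) − 5(71) + 5 = 1418.1818 + 1047.75 − 355 + 5 = 2115.9318 kcal/day.
TEE = 2115.9318 × 1.525 = 3226.796 kcal/day.
Fat energy = 15% × 3226.796 = 484.0194 kcal.
Fat = 484.0194 ÷ 9 kcal/g = 53.7799 g.

54 g/day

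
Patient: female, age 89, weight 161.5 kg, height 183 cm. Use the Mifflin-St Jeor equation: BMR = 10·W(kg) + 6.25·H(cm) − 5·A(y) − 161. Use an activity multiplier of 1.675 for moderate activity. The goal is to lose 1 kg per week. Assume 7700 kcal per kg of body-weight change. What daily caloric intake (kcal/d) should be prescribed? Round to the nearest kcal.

2506 kcal/d

Mifflin-St Jeor (female): BMR = 10(161.5) + 6.25(183) − 5(89) − 161 = 1615 + 1143.75 − 445 − 161 = 2152.75 kcal/day.
TEE = 2152.75 × 1.675 = 3605.8563 kcal/day.
Required daily deficit = 1 × 7700 ÷ 7 = 1100 kcal/day.
Target intake = 3605.8563 − 1100 = 2505.8563 kcal/day.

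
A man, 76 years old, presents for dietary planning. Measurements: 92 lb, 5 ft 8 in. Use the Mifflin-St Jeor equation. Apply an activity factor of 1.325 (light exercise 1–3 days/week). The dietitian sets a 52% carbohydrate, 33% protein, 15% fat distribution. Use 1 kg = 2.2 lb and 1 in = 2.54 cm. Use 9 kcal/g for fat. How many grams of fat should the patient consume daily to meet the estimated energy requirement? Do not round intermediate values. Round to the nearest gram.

Convert to metric: weight = 92 ÷ 2.2 = 41.8182 kg; height = (5×12 + 8) × 2.54 = 68 × 2.54 = 172.72 cm.
Mifflin-St Jeor (male): BMR = 10(41.8182) + 6.25(172.72) − 5(76) + 5 = 418.1818 + 1079.5 − 380 + 5 = 1122.6818 kcal/day.
TEE = 1122.6818 × 1.325 = 1487.5534 kcal/day.
Fat energy = 15% × 1487.5534 = 223.133 kcal.
Fat = 223.133 ÷ 9 kcal/g = 24.7926 g.

25 g/day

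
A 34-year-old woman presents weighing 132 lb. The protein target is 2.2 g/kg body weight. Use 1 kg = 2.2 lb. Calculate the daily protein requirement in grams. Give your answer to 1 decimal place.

Weight in kg = 132 ÷ 2.2 = 60 kg.
Protein = 2.2 g/kg × 60 kg = 132 g/day.

132.0 g/day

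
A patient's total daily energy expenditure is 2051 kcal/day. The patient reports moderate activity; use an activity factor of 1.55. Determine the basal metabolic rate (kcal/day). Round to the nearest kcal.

1323 kcal/day

BMR = TEE ÷ activity factor = 2051 ÷ 1.55 = 1323.2258 kcal/day.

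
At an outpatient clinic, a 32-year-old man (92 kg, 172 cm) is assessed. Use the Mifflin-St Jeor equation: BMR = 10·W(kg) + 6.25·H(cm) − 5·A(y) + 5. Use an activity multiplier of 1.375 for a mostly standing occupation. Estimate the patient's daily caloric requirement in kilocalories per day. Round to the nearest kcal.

2530 kilocalories per day

Mifflin-St Jeor (male): BMR = 10(92) + 6.25(172) − 5(32) + 5 = 920 + 1075 − 160 + 5 = 1840 kcal/day.
TEE = BMR × activity factor = 1840 × 1.375 = 2530 kcal/day.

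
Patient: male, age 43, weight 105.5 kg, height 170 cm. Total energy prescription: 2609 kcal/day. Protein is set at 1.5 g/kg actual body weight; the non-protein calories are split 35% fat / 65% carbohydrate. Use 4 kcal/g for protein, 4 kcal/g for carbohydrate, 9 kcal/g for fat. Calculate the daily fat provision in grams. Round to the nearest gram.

Protein = 1.5 × 105.5 = 158.25 g → 158.25 × 4 = 633 kcal.
Non-protein calories = 2609 − 633 = 1976 kcal.
Fat: 35% × 1976 = 691.6 kcal; carbohydrate: 1284.4 kcal.
Fat: 691.6 kcal ÷ 9 kcal/g = 76.8444 g.

77 g/day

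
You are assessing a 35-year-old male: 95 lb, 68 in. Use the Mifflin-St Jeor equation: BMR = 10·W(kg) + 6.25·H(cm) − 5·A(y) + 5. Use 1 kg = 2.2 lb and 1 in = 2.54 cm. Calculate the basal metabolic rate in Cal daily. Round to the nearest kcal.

1341 Cal daily

Convert to metric: weight = 95 ÷ 2.2 = 43.1818 kg; height = 68 × 2.54 = 172.72 cm.
Mifflin-St Jeor (male): BMR = 10(43.1818) + 6.25(172.72) − 5(35) + 5 = 431.8182 + 1079.5 − 175 + 5 = 1341.3182 kcal/day.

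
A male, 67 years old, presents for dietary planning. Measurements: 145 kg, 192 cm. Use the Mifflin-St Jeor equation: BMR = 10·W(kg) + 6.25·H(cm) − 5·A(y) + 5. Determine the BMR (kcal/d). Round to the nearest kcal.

2320 kcal/d

Mifflin-St Jeor (male): BMR = 10(145) + 6.25(192) − 5(67) + 5 = 1450 + 1200 − 335 + 5 = 2320 kcal/day.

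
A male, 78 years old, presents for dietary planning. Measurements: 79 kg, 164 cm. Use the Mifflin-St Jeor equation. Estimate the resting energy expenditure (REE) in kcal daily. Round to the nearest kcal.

Mifflin-St Jeor (male): BMR = 10(79) + 6.25(164) − 5(78) + 5 = 790 + 1025 − 390 + 5 = 1430 kcal/day.

1430 kcal daily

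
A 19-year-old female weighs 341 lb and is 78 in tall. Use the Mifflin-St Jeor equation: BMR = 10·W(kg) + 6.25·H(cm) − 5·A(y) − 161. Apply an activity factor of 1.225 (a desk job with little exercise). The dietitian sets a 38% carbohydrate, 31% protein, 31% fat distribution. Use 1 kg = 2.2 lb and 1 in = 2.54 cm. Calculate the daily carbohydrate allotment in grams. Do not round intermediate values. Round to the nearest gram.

295 g/day

Convert to metric: weight = 341 ÷ 2.2 = 155 kg; height = 78 × 2.54 = 198.12 cm.
Mifflin-St Jeor (female): BMR = 10(155) + 6.25(198.12) − 5(19) − 161 = 1550 + 1238.25 − 95 − 161 = 2532.25 kcal/day.
TEE = 2532.25 × 1.225 = 3102.0063 kcal/day.
Carbohydrate energy = 38% × 3102.0063 = 1178.7624 kcal.
Carbohydrate = 1178.7624 ÷ 4 kcal/g = 294.6906 g.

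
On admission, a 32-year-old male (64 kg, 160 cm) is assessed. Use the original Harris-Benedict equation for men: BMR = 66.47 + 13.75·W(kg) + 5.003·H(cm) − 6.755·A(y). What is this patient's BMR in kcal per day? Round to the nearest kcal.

Harris-Benedict: BMR = 66.47 + 13.75(64) + 5.003(160) − 6.755(32) = 1530.79 kcal/day.

1531 kcal per day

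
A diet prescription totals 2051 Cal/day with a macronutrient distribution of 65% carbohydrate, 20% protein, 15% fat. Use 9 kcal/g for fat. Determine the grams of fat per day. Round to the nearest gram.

Fat energy = 15% × 2051 = 307.65 kcal.
At 9 kcal/g: 307.65 ÷ 9 = 34.1833 g.

34 g/day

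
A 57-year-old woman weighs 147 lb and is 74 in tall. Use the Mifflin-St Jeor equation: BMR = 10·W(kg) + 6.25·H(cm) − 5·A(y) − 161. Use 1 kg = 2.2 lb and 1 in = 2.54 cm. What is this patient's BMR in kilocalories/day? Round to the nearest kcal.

Convert to metric: weight = 147 ÷ 2.2 = 66.8182 kg; height = 74 × 2.54 = 187.96 cm.
Mifflin-St Jeor (female): BMR = 10(66.8182) + 6.25(187.96) − 5(57) − 161 = 668.1818 + 1174.75 − 285 − 161 = 1396.9318 kcal/day.

1397 kilocalories/day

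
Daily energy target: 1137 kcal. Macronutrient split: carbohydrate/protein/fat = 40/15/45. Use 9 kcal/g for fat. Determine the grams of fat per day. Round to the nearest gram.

57 g/day

Fat energy = 45% × 1137 = 511.65 kcal.
At 9 kcal/g: 511.65 ÷ 9 = 56.85 g.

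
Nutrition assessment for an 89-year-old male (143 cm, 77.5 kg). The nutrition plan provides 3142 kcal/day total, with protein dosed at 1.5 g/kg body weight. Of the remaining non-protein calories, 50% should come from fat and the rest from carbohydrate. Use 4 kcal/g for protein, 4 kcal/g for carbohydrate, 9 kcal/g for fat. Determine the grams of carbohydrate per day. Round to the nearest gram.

Protein = 1.5 × 77.5 = 116.25 g → 116.25 × 4 = 465 kcal.
Non-protein calories = 3142 − 465 = 2677 kcal.
Fat: 50% × 2677 = 1338.5 kcal; carbohydrate: 1338.5 kcal.
Carbohydrate: 1338.5 kcal ÷ 4 kcal/g = 334.625 g.

335 g/day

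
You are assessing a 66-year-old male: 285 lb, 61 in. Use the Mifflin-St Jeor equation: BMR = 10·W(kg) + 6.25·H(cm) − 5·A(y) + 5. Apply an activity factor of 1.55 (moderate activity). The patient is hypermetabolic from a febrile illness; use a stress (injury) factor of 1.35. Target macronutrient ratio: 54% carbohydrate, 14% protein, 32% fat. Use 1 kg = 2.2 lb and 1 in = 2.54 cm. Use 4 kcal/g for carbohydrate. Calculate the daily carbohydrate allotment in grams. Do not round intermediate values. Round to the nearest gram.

548 g/day

Convert to metric: weight = 285 ÷ 2.2 = 129.5455 kg; height = 61 × 2.54 = 154.94 cm.
Mifflin-St Jeor (male): BMR = 10(129.5455) + 6.25(154.94) − 5(66) + 5 = 1295.4545 + 968.375 − 330 + 5 = 1938.8295 kcal/day.
TEE = 1938.8295 × 1.55 = 3005.1858 kcal/day.
With stress factor 1.35: 3005.1858 × 1.35 = 4057.0008 kcal/day.
Carbohydrate energy = 54% × 4057.0008 = 2190.7804 kcal.
Carbohydrate = 2190.7804 ÷ 4 kcal/g = 547.6951 g.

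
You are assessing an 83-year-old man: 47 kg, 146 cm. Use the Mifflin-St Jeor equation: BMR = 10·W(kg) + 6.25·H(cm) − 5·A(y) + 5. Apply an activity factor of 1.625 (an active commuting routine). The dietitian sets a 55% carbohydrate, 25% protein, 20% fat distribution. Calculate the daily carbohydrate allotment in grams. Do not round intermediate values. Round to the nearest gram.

217 g/day

Mifflin-St Jeor (male): BMR = 10(47) + 6.25(146) − 5(83) + 5 = 470 + 912.5 − 415 + 5 = 972.5 kcal/day.
TEE = 972.5 × 1.625 = 1580.3125 kcal/day.
Carbohydrate energy = 55% × 1580.3125 = 869.1719 kcal.
Carbohydrate = 869.1719 ÷ 4 kcal/g = 217.293 g.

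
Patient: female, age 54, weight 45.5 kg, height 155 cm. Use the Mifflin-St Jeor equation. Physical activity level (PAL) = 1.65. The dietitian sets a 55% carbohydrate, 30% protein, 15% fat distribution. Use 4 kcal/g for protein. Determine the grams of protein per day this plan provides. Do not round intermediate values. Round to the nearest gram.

Mifflin-St Jeor (female): BMR = 10(45.5) + 6.25(155) − 5(54) − 161 = 455 + 968.75 − 270 − 161 = 992.75 kcal/day.
TEE = 992.75 × 1.65 = 1638.0375 kcal/day.
Protein energy = 30% × 1638.0375 = 491.4113 kcal.
Protein = 491.4113 ÷ 4 kcal/g = 122.8528 g.

123 g/day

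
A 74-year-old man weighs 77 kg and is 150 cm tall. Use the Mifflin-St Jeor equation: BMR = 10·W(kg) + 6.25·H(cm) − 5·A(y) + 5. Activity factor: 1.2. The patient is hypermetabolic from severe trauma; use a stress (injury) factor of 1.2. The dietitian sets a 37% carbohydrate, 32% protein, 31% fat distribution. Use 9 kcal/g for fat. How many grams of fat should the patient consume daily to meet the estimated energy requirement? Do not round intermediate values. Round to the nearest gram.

Mifflin-St Jeor (male): BMR = 10(77) + 6.25(150) − 5(74) + 5 = 770 + 937.5 − 370 + 5 = 1342.5 kcal/day.
TEE = 1342.5 × 1.2 = 1611 kcal/day.
With stress factor 1.2: 1611 × 1.2 = 1933.2 kcal/day.
Fat energy = 31% × 1933.2 = 599.292 kcal.
Fat = 599.292 ÷ 9 kcal/g = 66.588 g.

67 g/day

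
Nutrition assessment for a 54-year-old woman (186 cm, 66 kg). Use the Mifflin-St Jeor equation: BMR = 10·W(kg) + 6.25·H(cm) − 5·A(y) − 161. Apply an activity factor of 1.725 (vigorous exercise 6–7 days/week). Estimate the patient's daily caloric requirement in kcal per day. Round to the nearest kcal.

2400 kcal per day

Mifflin-St Jeor (female): BMR = 10(66) + 6.25(186) − 5(54) − 161 = 660 + 1162.5 − 270 − 161 = 1391.5 kcal/day.
TEE = BMR × activity factor = 1391.5 × 1.725 = 2400.3375 kcal/day.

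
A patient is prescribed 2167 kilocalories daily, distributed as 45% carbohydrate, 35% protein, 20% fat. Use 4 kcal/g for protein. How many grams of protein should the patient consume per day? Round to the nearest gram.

Protein energy = 35% × 2167 = 758.45 kcal.
At 4 kcal/g: 758.45 ÷ 4 = 189.6125 g.

190 g/day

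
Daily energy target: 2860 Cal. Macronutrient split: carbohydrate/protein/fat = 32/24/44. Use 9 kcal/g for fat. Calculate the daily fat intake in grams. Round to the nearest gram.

Fat energy = 44% × 2860 = 1258.4 kcal.
At 9 kcal/g: 1258.4 ÷ 9 = 139.8222 g.

140 g/day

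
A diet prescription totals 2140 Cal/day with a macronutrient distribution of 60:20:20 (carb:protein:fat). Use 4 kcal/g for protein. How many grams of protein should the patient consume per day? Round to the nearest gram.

107 g/day

Protein energy = 20% × 2140 = 428 kcal.
At 4 kcal/g: 428 ÷ 4 = 107 g.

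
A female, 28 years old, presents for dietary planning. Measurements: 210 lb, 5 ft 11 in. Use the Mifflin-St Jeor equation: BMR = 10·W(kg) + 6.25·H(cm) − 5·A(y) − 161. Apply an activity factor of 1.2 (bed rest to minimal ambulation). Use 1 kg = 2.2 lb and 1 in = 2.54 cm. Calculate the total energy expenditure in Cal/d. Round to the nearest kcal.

Convert to metric: weight = 210 ÷ 2.2 = 95.4545 kg; height = (5×12 + 11) × 2.54 = 71 × 2.54 = 180.34 cm.
Mifflin-St Jeor (female): BMR = 10(95.4545) + 6.25(180.34) − 5(28) − 161 = 954.5455 + 1127.125 − 140 − 161 = 1780.6705 kcal/day.
TEE = BMR × activity factor = 1780.6705 × 1.2 = 2136.8045 kcal/day.

2137 Cal/d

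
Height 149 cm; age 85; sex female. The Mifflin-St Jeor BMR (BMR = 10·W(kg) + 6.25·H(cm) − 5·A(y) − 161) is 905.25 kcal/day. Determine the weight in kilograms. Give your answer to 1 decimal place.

56.0 kg

905.25 = 10·W + 6.25(149) − 5(85) − 161
10·W = 905.25 − 345.25 = 560, so W = 56 kg.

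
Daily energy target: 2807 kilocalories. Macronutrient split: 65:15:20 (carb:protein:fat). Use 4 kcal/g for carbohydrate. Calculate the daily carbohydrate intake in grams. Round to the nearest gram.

Carbohydrate energy = 65% × 2807 = 1824.55 kcal.
At 4 kcal/g: 1824.55 ÷ 4 = 456.1375 g.

456 g/day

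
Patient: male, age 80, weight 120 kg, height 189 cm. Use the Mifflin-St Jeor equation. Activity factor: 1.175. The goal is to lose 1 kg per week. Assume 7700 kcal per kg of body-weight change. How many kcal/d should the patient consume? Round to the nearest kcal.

1234 kcal/d

Mifflin-St Jeor (male): BMR = 10(120) + 6.25(189) − 5(80) + 5 = 1200 + 1181.25 − 400 + 5 = 1986.25 kcal/day.
TEE = 1986.25 × 1.175 = 2333.8438 kcal/day.
Required daily deficit = 1 × 7700 ÷ 7 = 1100 kcal/day.
Target intake = 2333.8438 − 1100 = 1233.8438 kcal/day.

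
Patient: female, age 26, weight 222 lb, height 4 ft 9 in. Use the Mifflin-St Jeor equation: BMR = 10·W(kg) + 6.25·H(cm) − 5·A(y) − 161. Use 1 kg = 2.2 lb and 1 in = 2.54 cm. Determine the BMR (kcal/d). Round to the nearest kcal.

1623 kcal/d

Convert to metric: weight = 222 ÷ 2.2 = 100.9091 kg; height = (4×12 + 9) × 2.54 = 57 × 2.54 = 144.78 cm.
Mifflin-St Jeor (female): BMR = 10(100.9091) + 6.25(144.78) − 5(26) − 161 = 1009.0909 + 904.875 − 130 − 161 = 1622.9659 kcal/day.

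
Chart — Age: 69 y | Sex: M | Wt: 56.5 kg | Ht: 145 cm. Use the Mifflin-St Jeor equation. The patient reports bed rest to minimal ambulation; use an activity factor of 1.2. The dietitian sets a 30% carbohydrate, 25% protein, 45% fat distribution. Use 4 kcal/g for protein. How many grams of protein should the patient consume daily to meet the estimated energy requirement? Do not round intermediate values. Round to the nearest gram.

Mifflin-St Jeor (male): BMR = 10(56.5) + 6.25(145) − 5(69) + 5 = 565 + 906.25 − 345 + 5 = 1131.25 kcal/day.
TEE = 1131.25 × 1.2 = 1357.5 kcal/day.
Protein energy = 25% × 1357.5 = 339.375 kcal.
Protein = 339.375 ÷ 4 kcal/g = 84.8438 g.

85 g/day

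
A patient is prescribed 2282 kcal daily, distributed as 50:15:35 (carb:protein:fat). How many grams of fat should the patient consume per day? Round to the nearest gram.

Fat energy = 35% × 2282 = 798.7 kcal.
At 9 kcal/g: 798.7 ÷ 9 = 88.7444 g.

89 g/day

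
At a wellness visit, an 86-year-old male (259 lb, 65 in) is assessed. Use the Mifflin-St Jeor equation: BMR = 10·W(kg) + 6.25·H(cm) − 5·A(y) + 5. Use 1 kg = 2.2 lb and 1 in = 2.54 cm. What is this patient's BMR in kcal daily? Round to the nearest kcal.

Convert to metric: weight = 259 ÷ 2.2 = 117.7273 kg; height = 65 × 2.54 = 165.1 cm.
Mifflin-St Jeor (male): BMR = 10(117.7273) + 6.25(165.1) − 5(86) + 5 = 1177.2727 + 1031.875 − 430 + 5 = 1784.1477 kcal/day.

1784 kcal daily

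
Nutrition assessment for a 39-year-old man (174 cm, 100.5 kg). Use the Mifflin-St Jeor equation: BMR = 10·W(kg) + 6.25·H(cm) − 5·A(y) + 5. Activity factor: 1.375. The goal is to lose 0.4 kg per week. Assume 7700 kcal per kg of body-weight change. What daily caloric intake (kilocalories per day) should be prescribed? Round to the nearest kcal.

2176 kilocalories per day

Mifflin-St Jeor (male): BMR = 10(100.5) + 6.25(174) − 5(39) + 5 = 1005 + 1087.5 − 195 + 5 = 1902.5 kcal/day.
TEE = 1902.5 × 1.375 = 2615.9375 kcal/day.
Required daily deficit = 0.4 × 7700 ÷ 7 = 440 kcal/day.
Target intake = 2615.9375 − 440 = 2175.9375 kcal/day.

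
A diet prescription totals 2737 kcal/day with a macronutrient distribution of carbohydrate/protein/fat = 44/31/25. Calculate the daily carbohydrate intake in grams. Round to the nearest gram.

301 g/day

Carbohydrate energy = 44% × 2737 = 1204.28 kcal.
At 4 kcal/g: 1204.28 ÷ 4 = 301.07 g.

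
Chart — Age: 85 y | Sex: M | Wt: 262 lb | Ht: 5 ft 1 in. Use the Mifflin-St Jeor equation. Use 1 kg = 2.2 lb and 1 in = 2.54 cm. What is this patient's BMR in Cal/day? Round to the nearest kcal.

1739 Cal/day

Convert to metric: weight = 262 ÷ 2.2 = 119.0909 kg; height = (5×12 + 1) × 2.54 = 61 × 2.54 = 154.94 cm.
Mifflin-St Jeor (male): BMR = 10(119.0909) + 6.25(154.94) − 5(85) + 5 = 1190.9091 + 968.375 − 425 + 5 = 1739.2841 kcal/day.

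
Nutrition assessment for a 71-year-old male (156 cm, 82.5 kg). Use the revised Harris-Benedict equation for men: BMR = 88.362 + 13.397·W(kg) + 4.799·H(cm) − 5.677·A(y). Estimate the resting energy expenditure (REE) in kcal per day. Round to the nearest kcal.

1539 kcal per day

Harris-Benedict: BMR = 88.362 + 13.397(82.5) + 4.799(156) − 5.677(71) = 1539.1915 kcal/day.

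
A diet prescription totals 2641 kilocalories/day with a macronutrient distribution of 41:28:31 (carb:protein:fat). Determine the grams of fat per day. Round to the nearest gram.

Fat energy = 31% × 2641 = 818.71 kcal.
At 9 kcal/g: 818.71 ÷ 9 = 90.9678 g.

91 g/day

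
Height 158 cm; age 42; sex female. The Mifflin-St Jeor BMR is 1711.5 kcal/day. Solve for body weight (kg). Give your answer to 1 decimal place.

1711.5 = 10·W + 6.25(158) − 5(42) − 161
10·W = 1711.5 − 616.5 = 1095, so W = 109.5 kg.

109.5 kg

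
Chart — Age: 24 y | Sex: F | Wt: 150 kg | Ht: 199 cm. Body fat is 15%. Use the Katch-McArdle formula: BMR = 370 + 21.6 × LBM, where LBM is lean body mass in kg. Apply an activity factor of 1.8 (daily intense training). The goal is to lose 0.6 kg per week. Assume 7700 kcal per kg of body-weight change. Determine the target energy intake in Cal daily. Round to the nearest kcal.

LBM = 150 × (1 − 0.15) = 127.5 kg. Katch-McArdle: BMR = 370 + 21.6 × 127.5 = 3124 kcal/day.
TEE = 3124 × 1.8 = 5623.2 kcal/day.
Required daily deficit = 0.6 × 7700 ÷ 7 = 660 kcal/day.
Target intake = 5623.2 − 660 = 4963.2 kcal/day.

4963 Cal daily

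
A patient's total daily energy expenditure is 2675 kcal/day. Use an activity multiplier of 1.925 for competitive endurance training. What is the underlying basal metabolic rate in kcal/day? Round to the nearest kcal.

1390 kcal/day

BMR = TEE ÷ activity factor = 2675 ÷ 1.925 = 1389.6104 kcal/day.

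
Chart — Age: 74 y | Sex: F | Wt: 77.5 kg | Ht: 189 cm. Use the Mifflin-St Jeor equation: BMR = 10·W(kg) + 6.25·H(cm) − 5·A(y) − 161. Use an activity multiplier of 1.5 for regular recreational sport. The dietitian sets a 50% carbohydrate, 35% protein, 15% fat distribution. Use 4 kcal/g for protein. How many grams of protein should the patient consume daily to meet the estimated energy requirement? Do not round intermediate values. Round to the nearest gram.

187 g/day

Mifflin-St Jeor (female): BMR = 10(77.5) + 6.25(189) − 5(74) − 161 = 775 + 1181.25 − 370 − 161 = 1425.25 kcal/day.
TEE = 1425.25 × 1.5 = 2137.875 kcal/day.
Protein energy = 35% × 2137.875 = 748.2563 kcal.
Protein = 748.2563 ÷ 4 kcal/g = 187.0641 g.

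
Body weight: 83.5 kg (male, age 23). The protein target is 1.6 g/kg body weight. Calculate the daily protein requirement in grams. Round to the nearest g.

134 g/day

Protein = 1.6 g/kg × 83.5 kg = 133.6 g/day.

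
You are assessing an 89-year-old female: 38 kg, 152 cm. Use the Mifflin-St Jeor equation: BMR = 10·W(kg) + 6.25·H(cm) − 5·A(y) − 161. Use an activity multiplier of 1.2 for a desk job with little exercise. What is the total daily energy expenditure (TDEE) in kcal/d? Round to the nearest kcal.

869 kcal/d

Mifflin-St Jeor (female): BMR = 10(38) + 6.25(152) − 5(89) − 161 = 380 + 950 − 445 − 161 = 724 kcal/day.
TEE = BMR × activity factor = 724 × 1.2 = 868.8 kcal/day.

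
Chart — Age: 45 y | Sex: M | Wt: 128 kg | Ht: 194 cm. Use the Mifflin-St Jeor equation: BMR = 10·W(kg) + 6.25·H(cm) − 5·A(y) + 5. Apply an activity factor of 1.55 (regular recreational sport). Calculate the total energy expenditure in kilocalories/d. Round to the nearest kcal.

Mifflin-St Jeor (male): BMR = 10(128) + 6.25(194) − 5(45) + 5 = 1280 + 1212.5 − 225 + 5 = 2272.5 kcal/day.
TEE = BMR × activity factor = 2272.5 × 1.55 = 3522.375 kcal/day.

3522 kilocalories/d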